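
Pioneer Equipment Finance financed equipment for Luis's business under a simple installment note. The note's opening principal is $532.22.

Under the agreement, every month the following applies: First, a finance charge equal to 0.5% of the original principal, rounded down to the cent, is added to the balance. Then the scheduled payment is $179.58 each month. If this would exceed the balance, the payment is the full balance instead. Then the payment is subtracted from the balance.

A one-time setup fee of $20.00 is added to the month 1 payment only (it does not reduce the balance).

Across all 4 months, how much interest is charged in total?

Month 1: opening $532.22; interest $2.66 → $534.88; payment $179.58 (+ $20.00 fee); balance $355.30
Month 2: opening $355.30; interest $2.66 → $357.96; payment $179.58; balance $178.38
Month 3: opening $178.38; interest $2.66 → $181.04; payment $179.58; balance $1.46
Month 4: opening $1.46; interest $2.66 → $4.12; payment $4.12; balance $0.00
Total interest: $2.66 + $2.66 + $2.66 + $2.66 = $10.64

$10.64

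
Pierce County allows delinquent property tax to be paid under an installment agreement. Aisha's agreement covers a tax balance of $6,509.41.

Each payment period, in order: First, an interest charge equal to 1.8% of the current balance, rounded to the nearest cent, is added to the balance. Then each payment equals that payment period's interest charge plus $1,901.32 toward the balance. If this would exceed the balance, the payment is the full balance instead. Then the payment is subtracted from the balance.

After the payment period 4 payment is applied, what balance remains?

$0.00

# | Opening | Interest | Payment | End bal
1 | $6,509.41 | $117.17 | $2,018.49 | $4,608.09
2 | $4,608.09 | $82.95 | $1,984.27 | $2,706.77
3 | $2,706.77 | $48.72 | $1,950.04 | $805.45
4 | $805.45 | $14.50 | $819.95 | $0.00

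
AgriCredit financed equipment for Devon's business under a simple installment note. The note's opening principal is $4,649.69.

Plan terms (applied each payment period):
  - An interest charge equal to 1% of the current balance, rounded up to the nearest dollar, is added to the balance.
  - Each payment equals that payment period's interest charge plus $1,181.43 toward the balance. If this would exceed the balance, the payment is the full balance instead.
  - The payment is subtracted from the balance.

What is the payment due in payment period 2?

Payment period 1: opening $4,649.69; interest $47.00 → $4,696.69; payment $1,228.43; balance $3,468.26
Payment period 2: opening $3,468.26; interest $35.00 → $3,503.26; payment $1,216.43; balance $2,286.83

$1,216.43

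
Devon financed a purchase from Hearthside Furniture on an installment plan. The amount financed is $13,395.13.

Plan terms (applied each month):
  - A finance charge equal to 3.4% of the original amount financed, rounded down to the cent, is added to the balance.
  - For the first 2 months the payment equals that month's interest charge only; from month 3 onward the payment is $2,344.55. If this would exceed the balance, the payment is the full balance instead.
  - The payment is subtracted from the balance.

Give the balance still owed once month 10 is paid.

$0.00

Month 1: opening $13,395.13; interest $455.43 → $13,850.56; payment $455.43; balance $13,395.13
Month 2: opening $13,395.13; interest $455.43 → $13,850.56; payment $455.43; balance $13,395.13
Month 3: opening $13,395.13; interest $455.43 → $13,850.56; payment $2,344.55; balance $11,506.01
Month 4: opening $11,506.01; interest $455.43 → $11,961.44; payment $2,344.55; balance $9,616.89
Month 5: opening $9,616.89; interest $455.43 → $10,072.32; payment $2,344.55; balance $7,727.77
Month 6: opening $7,727.77; interest $455.43 → $8,183.20; payment $2,344.55; balance $5,838.65
Month 7: opening $5,838.65; interest $455.43 → $6,294.08; payment $2,344.55; balance $3,949.53
Month 8: opening $3,949.53; interest $455.43 → $4,404.96; payment $2,344.55; balance $2,060.41
Month 9: opening $2,060.41; interest $455.43 → $2,515.84; payment $2,344.55; balance $171.29
Month 10: opening $171.29; interest $455.43 → $626.72; payment $626.72; balance $0.00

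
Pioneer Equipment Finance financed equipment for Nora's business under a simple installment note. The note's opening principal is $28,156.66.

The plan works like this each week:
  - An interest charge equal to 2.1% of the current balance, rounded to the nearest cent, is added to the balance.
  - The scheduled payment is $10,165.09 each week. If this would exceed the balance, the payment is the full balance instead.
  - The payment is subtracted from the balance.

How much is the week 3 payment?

$8,992.98

Week 1: $28,156.66 +$591.29 interest = $28,747.95; pay $10,165.09 → $18,582.86
Week 2: $18,582.86 +$390.24 interest = $18,973.10; pay $10,165.09 → $8,808.01
Week 3: $8,808.01 +$184.97 interest = $8,992.98; pay $8,992.98 → $0.00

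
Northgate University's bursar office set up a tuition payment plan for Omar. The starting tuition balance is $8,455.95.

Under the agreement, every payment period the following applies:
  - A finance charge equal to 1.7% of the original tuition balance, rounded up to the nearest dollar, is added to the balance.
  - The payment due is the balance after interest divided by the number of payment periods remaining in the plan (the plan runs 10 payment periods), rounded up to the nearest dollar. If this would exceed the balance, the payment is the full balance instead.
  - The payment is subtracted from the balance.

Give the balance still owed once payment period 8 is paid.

$2,101.95

Payment period 1: opening $8,455.95; interest $144.00 → $8,599.95; payment $860.00; balance $7,739.95
Payment period 2: opening $7,739.95; interest $144.00 → $7,883.95; payment $876.00; balance $7,007.95
Payment period 3: opening $7,007.95; interest $144.00 → $7,151.95; payment $894.00; balance $6,257.95
Payment period 4: opening $6,257.95; interest $144.00 → $6,401.95; payment $915.00; balance $5,486.95
Payment period 5: opening $5,486.95; interest $144.00 → $5,630.95; payment $939.00; balance $4,691.95
Payment period 6: opening $4,691.95; interest $144.00 → $4,835.95; payment $968.00; balance $3,867.95
Payment period 7: opening $3,867.95; interest $144.00 → $4,011.95; payment $1,003.00; balance $3,008.95
Payment period 8: opening $3,008.95; interest $144.00 → $3,152.95; payment $1,051.00; balance $2,101.95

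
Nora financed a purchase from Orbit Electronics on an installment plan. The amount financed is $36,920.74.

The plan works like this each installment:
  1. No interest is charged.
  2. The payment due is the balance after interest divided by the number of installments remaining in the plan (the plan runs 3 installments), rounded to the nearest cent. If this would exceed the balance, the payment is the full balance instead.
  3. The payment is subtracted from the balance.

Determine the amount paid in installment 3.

Installment 1: $36,920.74 − $12,306.91 → $24,613.83
Installment 2: $24,613.83 − $12,306.92 → $12,306.91
Installment 3: $12,306.91 − $12,306.91 → $0.00

$12,306.91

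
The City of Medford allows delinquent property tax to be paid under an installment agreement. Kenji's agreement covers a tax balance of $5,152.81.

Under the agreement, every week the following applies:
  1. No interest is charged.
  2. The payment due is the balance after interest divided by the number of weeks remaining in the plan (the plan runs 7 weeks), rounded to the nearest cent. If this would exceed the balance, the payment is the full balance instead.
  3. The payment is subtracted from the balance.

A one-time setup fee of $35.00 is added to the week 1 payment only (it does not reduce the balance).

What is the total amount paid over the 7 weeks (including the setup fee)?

$5,187.81

Week 1: opening $5,152.81; payment $736.12 (+ $35.00 fee); balance $4,416.69
Week 2: opening $4,416.69; payment $736.12; balance $3,680.57
Week 3: opening $3,680.57; payment $736.11; balance $2,944.46
Week 4: opening $2,944.46; payment $736.12; balance $2,208.34
Week 5: opening $2,208.34; payment $736.11; balance $1,472.23
Week 6: opening $1,472.23; payment $736.12; balance $736.11
Week 7: opening $736.11; payment $736.11; balance $0.00
Total paid: $5,187.81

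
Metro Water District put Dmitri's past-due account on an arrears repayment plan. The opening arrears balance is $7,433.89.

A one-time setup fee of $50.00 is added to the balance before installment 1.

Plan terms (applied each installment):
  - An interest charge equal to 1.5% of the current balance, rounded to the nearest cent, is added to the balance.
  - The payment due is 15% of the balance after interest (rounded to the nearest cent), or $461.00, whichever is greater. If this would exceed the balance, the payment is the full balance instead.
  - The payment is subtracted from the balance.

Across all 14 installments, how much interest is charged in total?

Installment 1: opening $7,483.89; interest $112.26 → $7,596.15; payment $1,139.42; balance $6,456.73
Installment 2: opening $6,456.73; interest $96.85 → $6,553.58; payment $983.04; balance $5,570.54
Installment 3: opening $5,570.54; interest $83.56 → $5,654.10; payment $848.12; balance $4,805.98
Installment 4: opening $4,805.98; interest $72.09 → $4,878.07; payment $731.71; balance $4,146.36
Installment 5: opening $4,146.36; interest $62.20 → $4,208.56; payment $631.28; balance $3,577.28
Installment 6: opening $3,577.28; interest $53.66 → $3,630.94; payment $544.64; balance $3,086.30
Installment 7: opening $3,086.30; interest $46.29 → $3,132.59; payment $469.89; balance $2,662.70
Installment 8: opening $2,662.70; interest $39.94 → $2,702.64; payment $461.00; balance $2,241.64
Installment 9: opening $2,241.64; interest $33.62 → $2,275.26; payment $461.00; balance $1,814.26
Installment 10: opening $1,814.26; interest $27.21 → $1,841.47; payment $461.00; balance $1,380.47
Installment 11: opening $1,380.47; interest $20.71 → $1,401.18; payment $461.00; balance $940.18
Installment 12: opening $940.18; interest $14.10 → $954.28; payment $461.00; balance $493.28
Installment 13: opening $493.28; interest $7.40 → $500.68; payment $461.00; balance $39.68
Installment 14: opening $39.68; interest $0.60 → $40.28; payment $40.28; balance $0.00
Total interest: $112.26 + $96.85 + $83.56 + $72.09 + $62.20 + $53.66 + $46.29 + $39.94 + $33.62 + $27.21 + $20.71 + $14.10 + $7.40 + $0.60 = $670.49

$670.49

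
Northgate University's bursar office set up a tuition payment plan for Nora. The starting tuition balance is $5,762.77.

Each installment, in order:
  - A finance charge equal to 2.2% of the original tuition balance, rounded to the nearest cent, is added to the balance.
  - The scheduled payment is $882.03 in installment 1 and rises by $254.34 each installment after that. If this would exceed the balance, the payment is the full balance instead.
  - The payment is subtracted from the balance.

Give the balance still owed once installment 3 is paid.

$2,734.00

Installment 1: opening $5,762.77; interest $126.78 → $5,889.55; payment $882.03; balance $5,007.52
Installment 2: opening $5,007.52; interest $126.78 → $5,134.30; payment $1,136.37; balance $3,997.93
Installment 3: opening $3,997.93; interest $126.78 → $4,124.71; payment $1,390.71; balance $2,734.00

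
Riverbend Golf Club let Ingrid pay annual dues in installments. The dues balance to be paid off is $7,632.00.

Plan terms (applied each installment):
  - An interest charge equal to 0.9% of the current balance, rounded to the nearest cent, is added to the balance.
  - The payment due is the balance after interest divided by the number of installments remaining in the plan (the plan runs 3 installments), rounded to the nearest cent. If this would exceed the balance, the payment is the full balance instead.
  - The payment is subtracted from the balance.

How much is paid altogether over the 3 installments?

Installment 1: opening $7,632.00; interest $68.69 → $7,700.69; payment $2,566.90; balance $5,133.79
Installment 2: opening $5,133.79; interest $46.20 → $5,179.99; payment $2,590.00; balance $2,589.99
Installment 3: opening $2,589.99; interest $23.31 → $2,613.30; payment $2,613.30; balance $0.00
Total paid: $7,770.20

$7,770.20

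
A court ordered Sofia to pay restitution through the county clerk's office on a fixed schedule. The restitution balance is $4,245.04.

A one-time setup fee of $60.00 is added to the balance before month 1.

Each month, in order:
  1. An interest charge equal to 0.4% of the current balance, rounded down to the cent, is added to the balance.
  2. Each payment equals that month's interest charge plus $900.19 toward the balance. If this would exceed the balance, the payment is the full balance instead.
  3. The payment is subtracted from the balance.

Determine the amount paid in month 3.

$910.20

Month 1: $4,305.04 +$17.22 interest = $4,322.26; pay $917.41 → $3,404.85
Month 2: $3,404.85 +$13.61 interest = $3,418.46; pay $913.80 → $2,504.66
Month 3: $2,504.66 +$10.01 interest = $2,514.67; pay $910.20 → $1,604.47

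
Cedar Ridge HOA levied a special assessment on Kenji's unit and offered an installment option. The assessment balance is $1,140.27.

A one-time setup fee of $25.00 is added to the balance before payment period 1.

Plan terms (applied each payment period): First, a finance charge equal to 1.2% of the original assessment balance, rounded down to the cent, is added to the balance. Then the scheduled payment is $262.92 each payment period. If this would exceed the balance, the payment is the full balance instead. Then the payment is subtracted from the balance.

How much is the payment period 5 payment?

$181.99

Payment period 1: $1,165.27 +$13.68 interest = $1,178.95; pay $262.92 → $916.03
Payment period 2: $916.03 +$13.68 interest = $929.71; pay $262.92 → $666.79
Payment period 3: $666.79 +$13.68 interest = $680.47; pay $262.92 → $417.55
Payment period 4: $417.55 +$13.68 interest = $431.23; pay $262.92 → $168.31
Payment period 5: $168.31 +$13.68 interest = $181.99; pay $181.99 → $0.00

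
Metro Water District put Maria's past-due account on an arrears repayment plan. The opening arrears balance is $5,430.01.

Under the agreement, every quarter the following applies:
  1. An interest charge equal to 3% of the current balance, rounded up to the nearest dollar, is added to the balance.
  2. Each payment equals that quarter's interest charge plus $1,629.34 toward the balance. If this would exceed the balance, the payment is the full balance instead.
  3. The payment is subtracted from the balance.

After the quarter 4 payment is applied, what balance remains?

# | Opening | Interest | Payment | End bal
1 | $5,430.01 | $163.00 | $1,792.34 | $3,800.67
2 | $3,800.67 | $115.00 | $1,744.34 | $2,171.33
3 | $2,171.33 | $66.00 | $1,695.34 | $541.99
4 | $541.99 | $17.00 | $558.99 | $0.00

$0.00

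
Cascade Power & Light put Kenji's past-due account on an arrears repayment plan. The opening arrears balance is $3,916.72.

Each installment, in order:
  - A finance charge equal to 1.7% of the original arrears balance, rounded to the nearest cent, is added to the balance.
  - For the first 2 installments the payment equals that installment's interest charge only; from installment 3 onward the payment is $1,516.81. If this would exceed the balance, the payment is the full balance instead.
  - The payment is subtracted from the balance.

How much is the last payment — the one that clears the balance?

# | Opening | Interest | Payment | End bal
1 | $3,916.72 | $66.58 | $66.58 | $3,916.72
2 | $3,916.72 | $66.58 | $66.58 | $3,916.72
3 | $3,916.72 | $66.58 | $1,516.81 | $2,466.49
4 | $2,466.49 | $66.58 | $1,516.81 | $1,016.26
5 | $1,016.26 | $66.58 | $1,082.84 | $0.00

$1,082.84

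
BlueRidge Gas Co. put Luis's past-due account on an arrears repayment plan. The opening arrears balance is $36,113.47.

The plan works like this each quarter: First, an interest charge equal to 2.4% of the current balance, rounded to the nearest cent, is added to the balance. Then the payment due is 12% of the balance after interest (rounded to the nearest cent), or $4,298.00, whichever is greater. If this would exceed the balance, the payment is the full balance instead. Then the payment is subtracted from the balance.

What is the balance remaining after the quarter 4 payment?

$21,736.38

Quarter 1: $36,113.47 +$866.72 interest = $36,980.19; pay $4,437.62 → $32,542.57
Quarter 2: $32,542.57 +$781.02 interest = $33,323.59; pay $4,298.00 → $29,025.59
Quarter 3: $29,025.59 +$696.61 interest = $29,722.20; pay $4,298.00 → $25,424.20
Quarter 4: $25,424.20 +$610.18 interest = $26,034.38; pay $4,298.00 → $21,736.38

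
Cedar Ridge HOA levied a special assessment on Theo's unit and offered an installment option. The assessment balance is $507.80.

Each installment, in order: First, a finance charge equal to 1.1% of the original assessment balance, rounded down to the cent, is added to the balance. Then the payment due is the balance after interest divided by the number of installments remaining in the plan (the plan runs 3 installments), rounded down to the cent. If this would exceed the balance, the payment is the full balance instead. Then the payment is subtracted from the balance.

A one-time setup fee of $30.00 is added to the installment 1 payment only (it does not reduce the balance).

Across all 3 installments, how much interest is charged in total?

$16.74

Installment 1: opening $507.80; interest $5.58 → $513.38; payment $171.12 (+ $30.00 fee); balance $342.26
Installment 2: opening $342.26; interest $5.58 → $347.84; payment $173.92; balance $173.92
Installment 3: opening $173.92; interest $5.58 → $179.50; payment $179.50; balance $0.00
Total interest: $5.58 + $5.58 + $5.58 = $16.74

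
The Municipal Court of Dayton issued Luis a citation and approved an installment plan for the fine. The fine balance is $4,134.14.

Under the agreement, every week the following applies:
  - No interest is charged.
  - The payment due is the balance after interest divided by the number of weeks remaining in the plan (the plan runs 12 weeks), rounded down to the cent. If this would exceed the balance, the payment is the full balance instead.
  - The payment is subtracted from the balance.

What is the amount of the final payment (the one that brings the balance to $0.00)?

Week 1: opening $4,134.14; payment $344.51; balance $3,789.63
Week 2: opening $3,789.63; payment $344.51; balance $3,445.12
Week 3: opening $3,445.12; payment $344.51; balance $3,100.61
Week 4: opening $3,100.61; payment $344.51; balance $2,756.10
Week 5: opening $2,756.10; payment $344.51; balance $2,411.59
Week 6: opening $2,411.59; payment $344.51; balance $2,067.08
Week 7: opening $2,067.08; payment $344.51; balance $1,722.57
Week 8: opening $1,722.57; payment $344.51; balance $1,378.06
Week 9: opening $1,378.06; payment $344.51; balance $1,033.55
Week 10: opening $1,033.55; payment $344.51; balance $689.04
Week 11: opening $689.04; payment $344.52; balance $344.52
Week 12: opening $344.52; payment $344.52; balance $0.00

$344.52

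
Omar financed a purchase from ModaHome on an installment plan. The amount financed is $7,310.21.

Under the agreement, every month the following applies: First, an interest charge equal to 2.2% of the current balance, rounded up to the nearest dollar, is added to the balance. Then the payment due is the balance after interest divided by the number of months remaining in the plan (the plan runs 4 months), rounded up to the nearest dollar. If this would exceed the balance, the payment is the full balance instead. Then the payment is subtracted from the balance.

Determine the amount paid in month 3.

# | Opening | Interest | Payment | End bal
1 | $7,310.21 | $161.00 | $1,868.00 | $5,603.21
2 | $5,603.21 | $124.00 | $1,910.00 | $3,817.21
3 | $3,817.21 | $84.00 | $1,951.00 | $1,950.21

$1,951.00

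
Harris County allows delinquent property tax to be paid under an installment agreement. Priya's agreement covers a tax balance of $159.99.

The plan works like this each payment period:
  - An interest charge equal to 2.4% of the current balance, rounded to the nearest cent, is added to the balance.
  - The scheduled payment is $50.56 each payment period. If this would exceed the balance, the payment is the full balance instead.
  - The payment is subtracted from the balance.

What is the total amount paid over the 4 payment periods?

$168.51

Payment period 1: opening $159.99; interest $3.84 → $163.83; payment $50.56; balance $113.27
Payment period 2: opening $113.27; interest $2.72 → $115.99; payment $50.56; balance $65.43
Payment period 3: opening $65.43; interest $1.57 → $67.00; payment $50.56; balance $16.44
Payment period 4: opening $16.44; interest $0.39 → $16.83; payment $16.83; balance $0.00
Total paid: $168.51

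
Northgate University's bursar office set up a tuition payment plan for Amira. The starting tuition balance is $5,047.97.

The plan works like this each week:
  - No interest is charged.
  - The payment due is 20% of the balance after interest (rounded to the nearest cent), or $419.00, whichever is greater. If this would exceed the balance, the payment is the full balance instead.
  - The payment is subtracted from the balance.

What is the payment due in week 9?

Week 1: opening $5,047.97; payment $1,009.59; balance $4,038.38
Week 2: opening $4,038.38; payment $807.68; balance $3,230.70
Week 3: opening $3,230.70; payment $646.14; balance $2,584.56
Week 4: opening $2,584.56; payment $516.91; balance $2,067.65
Week 5: opening $2,067.65; payment $419.00; balance $1,648.65
Week 6: opening $1,648.65; payment $419.00; balance $1,229.65
Week 7: opening $1,229.65; payment $419.00; balance $810.65
Week 8: opening $810.65; payment $419.00; balance $391.65
Week 9: opening $391.65; payment $391.65; balance $0.00

$391.65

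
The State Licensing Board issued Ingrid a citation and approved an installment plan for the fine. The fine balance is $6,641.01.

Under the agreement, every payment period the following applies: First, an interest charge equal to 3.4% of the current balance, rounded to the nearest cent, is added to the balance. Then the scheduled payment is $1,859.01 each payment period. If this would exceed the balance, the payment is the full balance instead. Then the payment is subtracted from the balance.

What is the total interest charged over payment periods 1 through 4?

Payment period 1: opening $6,641.01; interest $225.79 → $6,866.80; payment $1,859.01; balance $5,007.79
Payment period 2: opening $5,007.79; interest $170.26 → $5,178.05; payment $1,859.01; balance $3,319.04
Payment period 3: opening $3,319.04; interest $112.85 → $3,431.89; payment $1,859.01; balance $1,572.88
Payment period 4: opening $1,572.88; interest $53.48 → $1,626.36; payment $1,626.36; balance $0.00
Total interest: $225.79 + $170.26 + $112.85 + $53.48 = $562.38

$562.38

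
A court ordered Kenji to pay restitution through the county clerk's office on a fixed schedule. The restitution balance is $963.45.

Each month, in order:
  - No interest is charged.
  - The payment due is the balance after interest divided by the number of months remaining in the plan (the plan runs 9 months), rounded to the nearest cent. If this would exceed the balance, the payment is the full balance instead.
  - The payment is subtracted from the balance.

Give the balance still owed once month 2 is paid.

# | Opening | Payment | End bal
1 | $963.45 | $107.05 | $856.40
2 | $856.40 | $107.05 | $749.35

$749.35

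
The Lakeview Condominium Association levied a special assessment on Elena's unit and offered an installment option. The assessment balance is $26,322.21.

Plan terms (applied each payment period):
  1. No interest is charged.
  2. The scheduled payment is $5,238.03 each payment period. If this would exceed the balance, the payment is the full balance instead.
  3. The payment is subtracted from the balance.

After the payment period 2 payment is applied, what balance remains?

Payment period 1: opening $26,322.21; payment $5,238.03; balance $21,084.18
Payment period 2: opening $21,084.18; payment $5,238.03; balance $15,846.15

$15,846.15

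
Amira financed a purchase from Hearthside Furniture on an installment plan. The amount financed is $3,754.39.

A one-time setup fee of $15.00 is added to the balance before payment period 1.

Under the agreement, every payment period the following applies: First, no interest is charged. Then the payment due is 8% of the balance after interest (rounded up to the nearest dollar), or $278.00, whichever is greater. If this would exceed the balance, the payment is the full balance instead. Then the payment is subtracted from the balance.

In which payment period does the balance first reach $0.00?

Payment period 1: opening $3,769.39; payment $302.00; balance $3,467.39
Payment period 2: opening $3,467.39; payment $278.00; balance $3,189.39
Payment period 3: opening $3,189.39; payment $278.00; balance $2,911.39
Payment period 4: opening $2,911.39; payment $278.00; balance $2,633.39
Payment period 5: opening $2,633.39; payment $278.00; balance $2,355.39
Payment period 6: opening $2,355.39; payment $278.00; balance $2,077.39
Payment period 7: opening $2,077.39; payment $278.00; balance $1,799.39
Payment period 8: opening $1,799.39; payment $278.00; balance $1,521.39
Payment period 9: opening $1,521.39; payment $278.00; balance $1,243.39
Payment period 10: opening $1,243.39; payment $278.00; balance $965.39
Payment period 11: opening $965.39; payment $278.00; balance $687.39
Payment period 12: opening $687.39; payment $278.00; balance $409.39
Payment period 13: opening $409.39; payment $278.00; balance $131.39
Payment period 14: opening $131.39; payment $131.39; balance $0.00
Balance reaches $0.00 in payment period 14.

14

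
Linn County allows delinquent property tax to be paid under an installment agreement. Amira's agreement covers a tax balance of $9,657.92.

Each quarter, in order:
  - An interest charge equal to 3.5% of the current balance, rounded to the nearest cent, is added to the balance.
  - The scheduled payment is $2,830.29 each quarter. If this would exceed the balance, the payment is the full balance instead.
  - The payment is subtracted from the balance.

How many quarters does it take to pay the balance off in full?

# | Opening | Interest | Payment | End bal
1 | $9,657.92 | $338.03 | $2,830.29 | $7,165.66
2 | $7,165.66 | $250.80 | $2,830.29 | $4,586.17
3 | $4,586.17 | $160.52 | $2,830.29 | $1,916.40
4 | $1,916.40 | $67.07 | $1,983.47 | $0.00
Balance reaches $0.00 in quarter 4.

4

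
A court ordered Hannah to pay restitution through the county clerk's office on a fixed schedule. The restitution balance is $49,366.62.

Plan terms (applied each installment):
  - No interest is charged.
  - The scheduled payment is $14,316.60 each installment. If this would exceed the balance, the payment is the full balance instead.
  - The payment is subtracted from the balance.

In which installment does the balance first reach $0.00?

4

Installment 1: $49,366.62 − $14,316.60 → $35,050.02
Installment 2: $35,050.02 − $14,316.60 → $20,733.42
Installment 3: $20,733.42 − $14,316.60 → $6,416.82
Installment 4: $6,416.82 − $6,416.82 → $0.00
Balance reaches $0.00 in installment 4.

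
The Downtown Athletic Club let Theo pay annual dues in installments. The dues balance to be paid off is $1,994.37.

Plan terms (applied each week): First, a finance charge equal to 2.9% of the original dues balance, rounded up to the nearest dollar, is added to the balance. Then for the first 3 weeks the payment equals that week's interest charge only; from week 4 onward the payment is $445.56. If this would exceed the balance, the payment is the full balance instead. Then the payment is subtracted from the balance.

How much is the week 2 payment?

# | Opening | Interest | Payment | End bal
1 | $1,994.37 | $58.00 | $58.00 | $1,994.37
2 | $1,994.37 | $58.00 | $58.00 | $1,994.37

$58.00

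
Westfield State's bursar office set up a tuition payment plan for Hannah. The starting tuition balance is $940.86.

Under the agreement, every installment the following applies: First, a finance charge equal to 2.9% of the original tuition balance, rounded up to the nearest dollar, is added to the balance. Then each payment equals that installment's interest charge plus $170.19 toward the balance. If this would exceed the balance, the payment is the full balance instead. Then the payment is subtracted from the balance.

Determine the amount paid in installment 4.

Installment 1: opening $940.86; interest $28.00 → $968.86; payment $198.19; balance $770.67
Installment 2: opening $770.67; interest $28.00 → $798.67; payment $198.19; balance $600.48
Installment 3: opening $600.48; interest $28.00 → $628.48; payment $198.19; balance $430.29
Installment 4: opening $430.29; interest $28.00 → $458.29; payment $198.19; balance $260.10

$198.19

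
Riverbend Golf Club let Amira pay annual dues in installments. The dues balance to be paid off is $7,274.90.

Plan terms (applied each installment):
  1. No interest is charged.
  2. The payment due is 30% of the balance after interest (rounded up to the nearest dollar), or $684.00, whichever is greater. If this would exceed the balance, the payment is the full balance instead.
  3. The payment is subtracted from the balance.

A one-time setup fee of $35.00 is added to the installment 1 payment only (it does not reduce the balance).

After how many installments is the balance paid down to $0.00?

7

Installment 1: $7,274.90 − $2,183.00 (+ $35.00 fee) → $5,091.90
Installment 2: $5,091.90 − $1,528.00 → $3,563.90
Installment 3: $3,563.90 − $1,070.00 → $2,493.90
Installment 4: $2,493.90 − $749.00 → $1,744.90
Installment 5: $1,744.90 − $684.00 → $1,060.90
Installment 6: $1,060.90 − $684.00 → $376.90
Installment 7: $376.90 − $376.90 → $0.00
Balance reaches $0.00 in installment 7.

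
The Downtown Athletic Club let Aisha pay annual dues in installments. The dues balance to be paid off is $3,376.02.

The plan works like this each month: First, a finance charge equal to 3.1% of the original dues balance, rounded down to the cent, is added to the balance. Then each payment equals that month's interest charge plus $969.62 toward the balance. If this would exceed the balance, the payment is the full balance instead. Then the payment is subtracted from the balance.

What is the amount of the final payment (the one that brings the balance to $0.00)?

# | Opening | Interest | Payment | End bal
1 | $3,376.02 | $104.65 | $1,074.27 | $2,406.40
2 | $2,406.40 | $104.65 | $1,074.27 | $1,436.78
3 | $1,436.78 | $104.65 | $1,074.27 | $467.16
4 | $467.16 | $104.65 | $571.81 | $0.00

$571.81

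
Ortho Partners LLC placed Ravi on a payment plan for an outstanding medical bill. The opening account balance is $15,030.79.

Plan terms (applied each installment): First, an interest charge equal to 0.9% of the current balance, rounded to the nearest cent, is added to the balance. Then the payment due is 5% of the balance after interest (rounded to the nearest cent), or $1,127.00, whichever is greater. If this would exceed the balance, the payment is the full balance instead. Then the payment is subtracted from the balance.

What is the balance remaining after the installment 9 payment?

# | Opening | Interest | Payment | End bal
1 | $15,030.79 | $135.28 | $1,127.00 | $14,039.07
2 | $14,039.07 | $126.35 | $1,127.00 | $13,038.42
3 | $13,038.42 | $117.35 | $1,127.00 | $12,028.77
4 | $12,028.77 | $108.26 | $1,127.00 | $11,010.03
5 | $11,010.03 | $99.09 | $1,127.00 | $9,982.12
6 | $9,982.12 | $89.84 | $1,127.00 | $8,944.96
7 | $8,944.96 | $80.50 | $1,127.00 | $7,898.46
8 | $7,898.46 | $71.09 | $1,127.00 | $6,842.55
9 | $6,842.55 | $61.58 | $1,127.00 | $5,777.13

$5,777.13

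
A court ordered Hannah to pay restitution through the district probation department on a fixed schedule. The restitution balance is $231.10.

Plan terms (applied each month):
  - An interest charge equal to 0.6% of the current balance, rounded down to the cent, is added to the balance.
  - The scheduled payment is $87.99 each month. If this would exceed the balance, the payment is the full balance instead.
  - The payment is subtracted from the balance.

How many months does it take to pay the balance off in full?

3

Month 1: opening $231.10; interest $1.38 → $232.48; payment $87.99; balance $144.49
Month 2: opening $144.49; interest $0.86 → $145.35; payment $87.99; balance $57.36
Month 3: opening $57.36; interest $0.34 → $57.70; payment $57.70; balance $0.00
Balance reaches $0.00 in month 3.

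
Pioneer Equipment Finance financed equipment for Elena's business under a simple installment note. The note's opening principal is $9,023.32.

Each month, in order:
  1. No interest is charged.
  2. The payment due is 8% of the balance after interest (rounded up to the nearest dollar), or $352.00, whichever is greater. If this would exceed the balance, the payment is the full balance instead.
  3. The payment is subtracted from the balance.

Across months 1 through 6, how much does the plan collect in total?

$3,554.00

# | Opening | Payment | End bal
1 | $9,023.32 | $722.00 | $8,301.32
2 | $8,301.32 | $665.00 | $7,636.32
3 | $7,636.32 | $611.00 | $7,025.32
4 | $7,025.32 | $563.00 | $6,462.32
5 | $6,462.32 | $517.00 | $5,945.32
6 | $5,945.32 | $476.00 | $5,469.32
Total paid: $3,554.00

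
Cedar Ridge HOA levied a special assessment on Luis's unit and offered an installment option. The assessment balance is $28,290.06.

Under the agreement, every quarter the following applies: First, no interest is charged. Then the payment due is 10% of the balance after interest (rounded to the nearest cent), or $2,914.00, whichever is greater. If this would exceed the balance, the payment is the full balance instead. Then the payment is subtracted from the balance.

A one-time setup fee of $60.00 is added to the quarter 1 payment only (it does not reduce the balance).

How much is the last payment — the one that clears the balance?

$2,064.06

# | Opening | Payment | Fee | End bal
1 | $28,290.06 | $2,914.00 | $60.00 | $25,376.06
2 | $25,376.06 | $2,914.00 | — | $22,462.06
3 | $22,462.06 | $2,914.00 | — | $19,548.06
4 | $19,548.06 | $2,914.00 | — | $16,634.06
5 | $16,634.06 | $2,914.00 | — | $13,720.06
6 | $13,720.06 | $2,914.00 | — | $10,806.06
7 | $10,806.06 | $2,914.00 | — | $7,892.06
8 | $7,892.06 | $2,914.00 | — | $4,978.06
9 | $4,978.06 | $2,914.00 | — | $2,064.06
10 | $2,064.06 | $2,064.06 | — | $0.00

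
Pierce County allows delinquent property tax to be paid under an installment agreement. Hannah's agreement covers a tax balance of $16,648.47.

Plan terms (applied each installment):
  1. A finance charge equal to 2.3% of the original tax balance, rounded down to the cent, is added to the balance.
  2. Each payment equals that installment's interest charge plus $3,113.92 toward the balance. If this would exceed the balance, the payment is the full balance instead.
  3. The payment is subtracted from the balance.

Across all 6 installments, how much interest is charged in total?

$2,297.46

Installment 1: opening $16,648.47; interest $382.91 → $17,031.38; payment $3,496.83; balance $13,534.55
Installment 2: opening $13,534.55; interest $382.91 → $13,917.46; payment $3,496.83; balance $10,420.63
Installment 3: opening $10,420.63; interest $382.91 → $10,803.54; payment $3,496.83; balance $7,306.71
Installment 4: opening $7,306.71; interest $382.91 → $7,689.62; payment $3,496.83; balance $4,192.79
Installment 5: opening $4,192.79; interest $382.91 → $4,575.70; payment $3,496.83; balance $1,078.87
Installment 6: opening $1,078.87; interest $382.91 → $1,461.78; payment $1,461.78; balance $0.00
Total interest: $382.91 + $382.91 + $382.91 + $382.91 + $382.91 + $382.91 = $2,297.46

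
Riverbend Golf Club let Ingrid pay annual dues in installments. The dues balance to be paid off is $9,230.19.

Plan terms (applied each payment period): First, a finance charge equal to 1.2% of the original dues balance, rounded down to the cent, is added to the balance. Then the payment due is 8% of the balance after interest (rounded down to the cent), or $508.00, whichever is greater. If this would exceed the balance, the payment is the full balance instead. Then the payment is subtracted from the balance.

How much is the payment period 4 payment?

Payment period 1: opening $9,230.19; interest $110.76 → $9,340.95; payment $747.27; balance $8,593.68
Payment period 2: opening $8,593.68; interest $110.76 → $8,704.44; payment $696.35; balance $8,008.09
Payment period 3: opening $8,008.09; interest $110.76 → $8,118.85; payment $649.50; balance $7,469.35
Payment period 4: opening $7,469.35; interest $110.76 → $7,580.11; payment $606.40; balance $6,973.71

$606.40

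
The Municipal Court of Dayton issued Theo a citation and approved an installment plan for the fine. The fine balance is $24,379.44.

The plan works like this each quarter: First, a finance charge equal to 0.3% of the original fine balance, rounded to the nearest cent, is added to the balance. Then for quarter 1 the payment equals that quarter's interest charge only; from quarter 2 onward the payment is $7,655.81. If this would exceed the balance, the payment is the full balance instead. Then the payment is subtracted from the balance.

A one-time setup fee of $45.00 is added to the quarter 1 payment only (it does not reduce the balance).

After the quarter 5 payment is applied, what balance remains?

$0.00

Quarter 1: $24,379.44 +$73.14 interest = $24,452.58; pay $73.14 (+ $45.00 fee) → $24,379.44
Quarter 2: $24,379.44 +$73.14 interest = $24,452.58; pay $7,655.81 → $16,796.77
Quarter 3: $16,796.77 +$73.14 interest = $16,869.91; pay $7,655.81 → $9,214.10
Quarter 4: $9,214.10 +$73.14 interest = $9,287.24; pay $7,655.81 → $1,631.43
Quarter 5: $1,631.43 +$73.14 interest = $1,704.57; pay $1,704.57 → $0.00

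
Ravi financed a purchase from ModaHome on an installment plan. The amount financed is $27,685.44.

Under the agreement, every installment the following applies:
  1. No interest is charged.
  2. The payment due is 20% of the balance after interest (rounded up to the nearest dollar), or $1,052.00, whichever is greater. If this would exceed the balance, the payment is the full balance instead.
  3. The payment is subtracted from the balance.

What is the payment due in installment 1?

$5,538.00

# | Opening | Payment | End bal
1 | $27,685.44 | $5,538.00 | $22,147.44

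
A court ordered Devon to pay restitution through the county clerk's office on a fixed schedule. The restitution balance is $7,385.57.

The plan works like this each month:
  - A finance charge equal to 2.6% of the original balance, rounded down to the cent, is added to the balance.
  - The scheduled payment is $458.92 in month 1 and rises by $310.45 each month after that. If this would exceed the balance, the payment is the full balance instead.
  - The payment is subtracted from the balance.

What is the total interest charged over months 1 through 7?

Month 1: opening $7,385.57; interest $192.02 → $7,577.59; payment $458.92; balance $7,118.67
Month 2: opening $7,118.67; interest $192.02 → $7,310.69; payment $769.37; balance $6,541.32
Month 3: opening $6,541.32; interest $192.02 → $6,733.34; payment $1,079.82; balance $5,653.52
Month 4: opening $5,653.52; interest $192.02 → $5,845.54; payment $1,390.27; balance $4,455.27
Month 5: opening $4,455.27; interest $192.02 → $4,647.29; payment $1,700.72; balance $2,946.57
Month 6: opening $2,946.57; interest $192.02 → $3,138.59; payment $2,011.17; balance $1,127.42
Month 7: opening $1,127.42; interest $192.02 → $1,319.44; payment $1,319.44; balance $0.00
Total interest: $192.02 + $192.02 + $192.02 + $192.02 + $192.02 + $192.02 + $192.02 = $1,344.14

$1,344.14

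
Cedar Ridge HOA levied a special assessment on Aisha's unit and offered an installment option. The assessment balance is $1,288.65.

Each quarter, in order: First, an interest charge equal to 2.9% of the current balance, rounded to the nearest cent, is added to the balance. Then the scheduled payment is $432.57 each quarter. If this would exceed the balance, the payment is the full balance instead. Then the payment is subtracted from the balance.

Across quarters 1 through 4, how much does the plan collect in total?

Quarter 1: $1,288.65 +$37.37 interest = $1,326.02; pay $432.57 → $893.45
Quarter 2: $893.45 +$25.91 interest = $919.36; pay $432.57 → $486.79
Quarter 3: $486.79 +$14.12 interest = $500.91; pay $432.57 → $68.34
Quarter 4: $68.34 +$1.98 interest = $70.32; pay $70.32 → $0.00
Total paid: $1,368.03

$1,368.03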